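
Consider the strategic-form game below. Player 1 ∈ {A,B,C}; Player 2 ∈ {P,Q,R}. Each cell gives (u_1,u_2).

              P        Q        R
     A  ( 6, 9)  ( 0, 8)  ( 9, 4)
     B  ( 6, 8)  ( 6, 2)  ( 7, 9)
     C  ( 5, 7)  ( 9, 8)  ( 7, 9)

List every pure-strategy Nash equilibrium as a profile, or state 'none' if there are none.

PSNE = {(A,P)}

(A,P): NE
(A,Q): not NE [P1→C gives 9>0; P2→P gives 9>8]
(A,R): not NE [P2→P gives 9>4]
(B,P): not NE [P2→R gives 9>8]
(B,Q): not NE [P1→C gives 9>6; P2→R gives 9>2]
(B,R): not NE [P1→A gives 9>7]
(C,P): not NE [P1→B gives 6>5; P2→R gives 9>7]
(C,Q): not NE [P2→R gives 9>8]
(C,R): not NE [P1→A gives 9>7]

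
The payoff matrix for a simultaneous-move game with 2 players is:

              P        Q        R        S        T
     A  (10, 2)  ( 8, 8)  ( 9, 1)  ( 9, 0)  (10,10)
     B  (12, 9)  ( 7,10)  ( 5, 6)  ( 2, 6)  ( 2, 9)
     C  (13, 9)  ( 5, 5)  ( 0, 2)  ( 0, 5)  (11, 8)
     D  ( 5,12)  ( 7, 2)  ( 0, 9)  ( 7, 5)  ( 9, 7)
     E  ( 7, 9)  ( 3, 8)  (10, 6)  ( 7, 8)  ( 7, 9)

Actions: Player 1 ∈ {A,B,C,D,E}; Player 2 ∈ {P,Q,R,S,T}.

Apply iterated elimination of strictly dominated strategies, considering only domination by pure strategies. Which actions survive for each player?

Remaining: P1:{A,B,C} P2:{P,Q,T}

P1 drop D (A beats it: P:10>5 Q:8>7 R:9>0 S:9>7 T:10>9)
P2 drop R (P beats it: A:2>1 B:9>6 C:9>2 E:9>6)
P1 drop E (A beats it: P:10>7 Q:8>3 S:9>7 T:10>7)
P2 drop S (P beats it: A:2>0 B:9>6 C:9>5)
P1→{A,B,C} P2→{P,Q,T}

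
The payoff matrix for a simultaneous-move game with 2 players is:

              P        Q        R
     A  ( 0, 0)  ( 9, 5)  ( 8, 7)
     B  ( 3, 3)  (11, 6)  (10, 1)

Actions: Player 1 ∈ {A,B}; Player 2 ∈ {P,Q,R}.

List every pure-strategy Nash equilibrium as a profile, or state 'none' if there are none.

NE set: (B,Q)

(A,P): not NE [P1→B gives 3>0; P2→R gives 7>0]
(A,Q): not NE [P1→B gives 11>9; P2→R gives 7>5]
(A,R): not NE [P1→B gives 10>8]
(B,P): not NE [P2→Q gives 6>3]
(B,Q): NE
(B,R): not NE [P2→Q gives 6>1]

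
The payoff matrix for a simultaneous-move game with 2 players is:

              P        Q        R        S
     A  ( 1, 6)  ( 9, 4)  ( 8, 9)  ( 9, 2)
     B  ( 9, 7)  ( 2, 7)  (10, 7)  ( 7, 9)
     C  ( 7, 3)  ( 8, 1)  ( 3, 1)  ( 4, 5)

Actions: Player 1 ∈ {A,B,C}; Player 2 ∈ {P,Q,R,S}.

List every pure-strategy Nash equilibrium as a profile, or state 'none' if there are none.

No pure NE.

(A,P): not NE [P1→B gives 9>1; P2→R gives 9>6]
(A,Q): not NE [P2→R gives 9>4]
(A,R): not NE [P1→B gives 10>8]
(A,S): not NE [P2→R gives 9>2]
(B,P): not NE [P2→S gives 9>7]
(B,Q): not NE [P1→A gives 9>2; P2→S gives 9>7]
(B,R): not NE [P2→S gives 9>7]
(B,S): not NE [P1→A gives 9>7]
(C,P): not NE [P1→B gives 9>7; P2→S gives 5>3]
(C,Q): not NE [P1→A gives 9>8; P2→S gives 5>1]
(C,R): not NE [P1→B gives 10>3; P2→S gives 5>1]
(C,S): not NE [P1→A gives 9>4]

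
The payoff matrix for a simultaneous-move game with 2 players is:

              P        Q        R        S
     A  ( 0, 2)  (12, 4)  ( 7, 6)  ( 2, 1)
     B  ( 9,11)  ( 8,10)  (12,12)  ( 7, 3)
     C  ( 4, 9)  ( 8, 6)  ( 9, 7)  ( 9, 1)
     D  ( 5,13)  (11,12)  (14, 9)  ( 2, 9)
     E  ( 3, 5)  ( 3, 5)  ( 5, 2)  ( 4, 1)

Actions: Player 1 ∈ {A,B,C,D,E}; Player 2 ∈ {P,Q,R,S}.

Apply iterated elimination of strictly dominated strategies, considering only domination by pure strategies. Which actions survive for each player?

Remaining: P1:{A,B,D} P2:{P,Q,R}

P1 drop E (B beats it: P:9>3 Q:8>3 R:12>5 S:7>4)
P2 drop S (P beats it: A:2>1 B:11>3 C:9>1 D:13>9)
P1 drop C (D beats it: P:5>4 Q:11>8 R:14>9)
P1→{A,B,D} P2→{P,Q,R}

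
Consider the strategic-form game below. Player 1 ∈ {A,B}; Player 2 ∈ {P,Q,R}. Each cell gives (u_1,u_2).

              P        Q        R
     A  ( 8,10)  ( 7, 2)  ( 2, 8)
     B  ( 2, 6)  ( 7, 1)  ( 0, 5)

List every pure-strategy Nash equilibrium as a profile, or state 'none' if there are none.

(A,P): NE
(A,Q): not NE [P2→P gives 10>2]
(A,R): not NE [P2→P gives 10>8]
(B,P): not NE [P1→A gives 8>2]
(B,Q): not NE [P2→P gives 6>1]
(B,R): not NE [P1→A gives 2>0; P2→P gives 6>5]

NE set: (A,P)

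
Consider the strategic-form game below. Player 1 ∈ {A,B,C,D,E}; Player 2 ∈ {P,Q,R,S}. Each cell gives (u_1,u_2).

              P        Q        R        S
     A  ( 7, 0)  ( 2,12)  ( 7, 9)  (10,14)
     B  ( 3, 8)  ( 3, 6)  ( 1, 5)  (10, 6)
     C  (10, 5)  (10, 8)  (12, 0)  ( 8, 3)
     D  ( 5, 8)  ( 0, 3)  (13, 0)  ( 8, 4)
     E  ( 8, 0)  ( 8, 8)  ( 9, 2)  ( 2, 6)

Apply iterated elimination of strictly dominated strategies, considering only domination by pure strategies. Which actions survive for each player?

P1 drop E (C beats it: P:10>8 Q:10>8 R:12>9 S:8>2)
P2 drop R (Q beats it: A:12>9 B:6>5 C:8>0 D:3>0)
P1 drop D (A beats it: P:7>5 Q:2>0 S:10>8)
P1→{A,B,C} P2→{P,Q,S}

Remaining: P1:{A,B,C} P2:{P,Q,S}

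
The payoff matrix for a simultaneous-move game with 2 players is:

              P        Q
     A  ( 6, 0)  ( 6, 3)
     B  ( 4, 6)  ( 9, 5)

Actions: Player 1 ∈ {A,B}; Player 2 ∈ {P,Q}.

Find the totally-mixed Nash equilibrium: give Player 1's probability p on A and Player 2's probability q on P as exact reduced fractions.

P1 indiff ⇒ q·6+(1-q)·6 = q·4+(1-q)·9 ⇒ q(2) = (1-q)(3) ⇒ q = 3/5
P2 indiff ⇒ p·0+(1-p)·6 = p·3+(1-p)·5 ⇒ p(-3) = (1-p)(-1) ⇒ p = 1/4

p=1/4, q=3/5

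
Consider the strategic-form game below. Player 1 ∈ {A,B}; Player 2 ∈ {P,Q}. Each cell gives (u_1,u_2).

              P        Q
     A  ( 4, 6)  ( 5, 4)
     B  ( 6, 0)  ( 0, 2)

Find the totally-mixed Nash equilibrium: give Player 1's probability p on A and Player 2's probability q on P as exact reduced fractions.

P1 indiff ⇒ q·4+(1-q)·5 = q·6+(1-q)·0 ⇒ q(-2) = (1-q)(-5) ⇒ q = 5/7
P2 indiff ⇒ p·6+(1-p)·0 = p·4+(1-p)·2 ⇒ p(2) = (1-p)(2) ⇒ p = 1/2

(p,q) = (1/2, 5/7)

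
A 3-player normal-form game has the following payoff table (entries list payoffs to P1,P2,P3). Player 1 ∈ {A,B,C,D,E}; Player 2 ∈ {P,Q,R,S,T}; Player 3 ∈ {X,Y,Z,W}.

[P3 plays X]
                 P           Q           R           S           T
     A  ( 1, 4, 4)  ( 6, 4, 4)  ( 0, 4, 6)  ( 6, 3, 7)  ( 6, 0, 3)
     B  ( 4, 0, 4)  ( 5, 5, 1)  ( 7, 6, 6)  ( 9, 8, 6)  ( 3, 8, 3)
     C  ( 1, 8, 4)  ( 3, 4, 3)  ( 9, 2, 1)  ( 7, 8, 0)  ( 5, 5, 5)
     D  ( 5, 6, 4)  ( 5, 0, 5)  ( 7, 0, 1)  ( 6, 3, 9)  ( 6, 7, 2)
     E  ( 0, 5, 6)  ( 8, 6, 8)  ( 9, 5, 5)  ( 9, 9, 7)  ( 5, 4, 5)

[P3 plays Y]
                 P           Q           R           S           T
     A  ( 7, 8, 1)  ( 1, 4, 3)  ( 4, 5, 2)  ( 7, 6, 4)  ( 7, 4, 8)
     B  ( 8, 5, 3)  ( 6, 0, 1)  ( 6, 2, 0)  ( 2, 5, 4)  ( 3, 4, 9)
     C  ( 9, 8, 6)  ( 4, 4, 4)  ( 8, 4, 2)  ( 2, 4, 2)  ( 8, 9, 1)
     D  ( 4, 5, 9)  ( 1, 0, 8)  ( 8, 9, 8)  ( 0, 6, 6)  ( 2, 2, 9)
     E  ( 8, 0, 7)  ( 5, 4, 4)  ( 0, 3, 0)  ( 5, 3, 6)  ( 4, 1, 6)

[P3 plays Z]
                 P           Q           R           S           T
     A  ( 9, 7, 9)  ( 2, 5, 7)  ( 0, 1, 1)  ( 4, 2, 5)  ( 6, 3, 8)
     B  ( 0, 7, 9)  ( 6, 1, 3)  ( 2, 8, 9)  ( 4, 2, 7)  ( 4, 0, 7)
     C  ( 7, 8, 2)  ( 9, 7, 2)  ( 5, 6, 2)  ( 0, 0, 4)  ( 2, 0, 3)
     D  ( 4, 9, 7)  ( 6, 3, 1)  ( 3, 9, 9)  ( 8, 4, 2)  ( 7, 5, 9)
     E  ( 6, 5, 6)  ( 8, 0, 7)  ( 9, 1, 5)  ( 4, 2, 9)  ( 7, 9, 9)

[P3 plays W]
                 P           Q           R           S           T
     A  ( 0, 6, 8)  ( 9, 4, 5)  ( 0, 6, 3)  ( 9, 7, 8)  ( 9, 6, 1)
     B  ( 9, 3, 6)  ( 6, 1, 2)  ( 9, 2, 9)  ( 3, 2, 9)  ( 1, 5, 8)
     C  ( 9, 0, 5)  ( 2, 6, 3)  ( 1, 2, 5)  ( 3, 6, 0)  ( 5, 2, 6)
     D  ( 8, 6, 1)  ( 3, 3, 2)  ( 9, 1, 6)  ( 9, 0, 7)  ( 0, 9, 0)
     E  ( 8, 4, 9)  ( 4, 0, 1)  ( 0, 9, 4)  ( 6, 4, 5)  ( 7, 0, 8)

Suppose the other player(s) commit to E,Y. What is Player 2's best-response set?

u_2(P vs E,Y) = 0
u_2(Q vs E,Y) = 4
u_2(R vs E,Y) = 3
u_2(S vs E,Y) = 3
u_2(T vs E,Y) = 1
max payoff 4 at {Q}

argmax u_2 = {Q}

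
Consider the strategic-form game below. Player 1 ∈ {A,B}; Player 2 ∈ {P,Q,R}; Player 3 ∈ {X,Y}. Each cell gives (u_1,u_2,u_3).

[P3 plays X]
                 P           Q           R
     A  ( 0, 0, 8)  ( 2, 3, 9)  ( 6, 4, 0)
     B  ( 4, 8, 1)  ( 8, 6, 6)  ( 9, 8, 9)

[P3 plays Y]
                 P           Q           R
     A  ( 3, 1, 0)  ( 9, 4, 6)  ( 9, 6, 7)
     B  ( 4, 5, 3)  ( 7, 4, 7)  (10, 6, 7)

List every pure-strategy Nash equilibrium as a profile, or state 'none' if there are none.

PSNE = {(B,R,X)}

(A,P,X): not NE [P1→B gives 4>0; P2→R gives 4>0]
(A,P,Y): not NE [P1→B gives 4>3; P2→R gives 6>1; P3→X gives 8>0]
(A,Q,X): not NE [P1→B gives 8>2; P2→R gives 4>3]
(A,Q,Y): not NE [P2→R gives 6>4; P3→X gives 9>6]
(A,R,X): not NE [P1→B gives 9>6; P3→Y gives 7>0]
(A,R,Y): not NE [P1→B gives 10>9]
(B,P,X): not NE [P3→Y gives 3>1]
(B,P,Y): not NE [P2→R gives 6>5]
(B,Q,X): not NE [P2→R gives 8>6; P3→Y gives 7>6]
(B,Q,Y): not NE [P1→A gives 9>7; P2→R gives 6>4]
(B,R,X): NE
(B,R,Y): not NE [P3→X gives 9>7]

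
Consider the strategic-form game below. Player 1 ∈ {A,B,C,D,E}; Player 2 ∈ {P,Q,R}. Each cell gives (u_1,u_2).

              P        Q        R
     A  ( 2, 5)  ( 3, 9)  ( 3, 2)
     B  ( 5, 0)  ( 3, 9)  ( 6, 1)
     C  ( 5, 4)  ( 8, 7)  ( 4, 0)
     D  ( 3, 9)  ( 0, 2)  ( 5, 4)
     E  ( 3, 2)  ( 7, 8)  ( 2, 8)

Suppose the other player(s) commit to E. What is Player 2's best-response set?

P2 best: {Q,R}

u_2(P vs E) = 2
u_2(Q vs E) = 8
u_2(R vs E) = 8
max payoff 8 at {Q,R}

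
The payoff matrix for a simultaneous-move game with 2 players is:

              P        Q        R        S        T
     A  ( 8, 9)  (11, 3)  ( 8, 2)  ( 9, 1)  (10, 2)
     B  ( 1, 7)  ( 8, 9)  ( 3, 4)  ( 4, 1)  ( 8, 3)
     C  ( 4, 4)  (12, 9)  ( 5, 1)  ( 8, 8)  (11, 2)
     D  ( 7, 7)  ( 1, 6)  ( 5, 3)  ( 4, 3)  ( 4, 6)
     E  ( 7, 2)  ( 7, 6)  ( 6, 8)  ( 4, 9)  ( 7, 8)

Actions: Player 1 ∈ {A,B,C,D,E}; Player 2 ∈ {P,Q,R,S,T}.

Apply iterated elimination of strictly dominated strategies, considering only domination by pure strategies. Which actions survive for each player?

P1 drop B (A beats it: P:8>1 Q:11>8 R:8>3 S:9>4 T:10>8)
P1 drop D (A beats it: P:8>7 Q:11>1 R:8>5 S:9>4 T:10>4)
P1 drop E (A beats it: P:8>7 Q:11>7 R:8>6 S:9>4 T:10>7)
P2 drop R (P beats it: A:9>2 C:4>1)
P2 drop S (Q beats it: A:3>1 C:9>8)
P2 drop T (P beats it: A:9>2 C:4>2)
P1→{A,C} P2→{P,Q}

Remaining: P1:{A,C} P2:{P,Q}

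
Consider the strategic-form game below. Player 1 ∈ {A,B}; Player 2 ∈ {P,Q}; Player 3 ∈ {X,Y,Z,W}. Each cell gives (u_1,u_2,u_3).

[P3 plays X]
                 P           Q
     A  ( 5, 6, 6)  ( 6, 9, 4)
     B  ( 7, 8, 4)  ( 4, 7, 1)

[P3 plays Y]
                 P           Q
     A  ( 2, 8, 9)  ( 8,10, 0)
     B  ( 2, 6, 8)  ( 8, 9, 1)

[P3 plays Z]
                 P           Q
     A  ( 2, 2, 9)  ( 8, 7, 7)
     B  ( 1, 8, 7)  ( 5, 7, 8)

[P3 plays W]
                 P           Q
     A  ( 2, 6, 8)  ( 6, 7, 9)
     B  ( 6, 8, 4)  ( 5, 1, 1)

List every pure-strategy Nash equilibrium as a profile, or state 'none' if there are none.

(A,P,X): not NE [P1→B gives 7>5; P2→Q gives 9>6; P3→Z gives 9>6]
(A,P,Y): not NE [P2→Q gives 10>8]
(A,P,Z): not NE [P2→Q gives 7>2]
(A,P,W): not NE [P1→B gives 6>2; P2→Q gives 7>6; P3→Z gives 9>8]
(A,Q,X): not NE [P3→W gives 9>4]
(A,Q,Y): not NE [P3→W gives 9>0]
(A,Q,Z): not NE [P3→W gives 9>7]
(A,Q,W): NE
(B,P,X): not NE [P3→Y gives 8>4]
(B,P,Y): not NE [P2→Q gives 9>6]
(B,P,Z): not NE [P1→A gives 2>1; P3→Y gives 8>7]
(B,P,W): not NE [P3→Y gives 8>4]
(B,Q,X): not NE [P1→A gives 6>4; P2→P gives 8>7; P3→Z gives 8>1]
(B,Q,Y): not NE [P3→Z gives 8>1]
(B,Q,Z): not NE [P1→A gives 8>5; P2→P gives 8>7]
(B,Q,W): not NE [P1→A gives 6>5; P2→P gives 8>1; P3→Z gives 8>1]

PSNE = {(A,Q,W)}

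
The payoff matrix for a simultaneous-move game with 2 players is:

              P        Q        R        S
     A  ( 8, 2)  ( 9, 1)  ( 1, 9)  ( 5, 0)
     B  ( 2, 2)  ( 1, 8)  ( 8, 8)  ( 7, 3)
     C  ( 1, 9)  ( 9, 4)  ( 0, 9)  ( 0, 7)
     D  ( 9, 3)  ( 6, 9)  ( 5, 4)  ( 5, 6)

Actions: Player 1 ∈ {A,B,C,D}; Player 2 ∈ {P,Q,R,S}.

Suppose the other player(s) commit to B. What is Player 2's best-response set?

u_2(P vs B) = 2
u_2(Q vs B) = 8
u_2(R vs B) = 8
u_2(S vs B) = 3
max payoff 8 at {Q,R}

P2 best: {Q,R}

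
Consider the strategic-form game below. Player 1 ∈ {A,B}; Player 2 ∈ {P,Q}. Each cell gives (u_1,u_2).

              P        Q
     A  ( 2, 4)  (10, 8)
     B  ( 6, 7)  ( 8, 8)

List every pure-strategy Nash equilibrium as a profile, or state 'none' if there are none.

(A,P): not NE [P1→B gives 6>2; P2→Q gives 8>4]
(A,Q): NE
(B,P): not NE [P2→Q gives 8>7]
(B,Q): not NE [P1→A gives 10>8]

Nash profiles: (A,Q)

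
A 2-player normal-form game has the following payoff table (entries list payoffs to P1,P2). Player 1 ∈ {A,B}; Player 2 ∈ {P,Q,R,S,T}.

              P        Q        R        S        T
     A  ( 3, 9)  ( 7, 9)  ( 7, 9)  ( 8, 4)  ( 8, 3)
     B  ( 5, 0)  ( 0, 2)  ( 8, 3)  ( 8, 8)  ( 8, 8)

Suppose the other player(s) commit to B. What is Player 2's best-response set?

argmax u_2 = {S,T}

u_2(P vs B) = 0
u_2(Q vs B) = 2
u_2(R vs B) = 3
u_2(S vs B) = 8
u_2(T vs B) = 8
max payoff 8 at {S,T}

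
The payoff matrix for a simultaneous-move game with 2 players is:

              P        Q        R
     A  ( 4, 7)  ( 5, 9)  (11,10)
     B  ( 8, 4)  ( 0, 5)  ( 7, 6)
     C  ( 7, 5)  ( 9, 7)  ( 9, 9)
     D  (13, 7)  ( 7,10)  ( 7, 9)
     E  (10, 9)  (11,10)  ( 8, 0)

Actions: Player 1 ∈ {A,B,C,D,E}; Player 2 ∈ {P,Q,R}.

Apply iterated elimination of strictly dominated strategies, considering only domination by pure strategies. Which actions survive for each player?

P1 drop B (E beats it: P:10>8 Q:11>0 R:8>7)
P2 drop P (Q beats it: A:9>7 C:7>5 D:10>7 E:10>9)
P1 drop D (C beats it: Q:9>7 R:9>7)
P1→{A,C,E} P2→{Q,R}

Survivors P1:{A,C,E} P2:{Q,R}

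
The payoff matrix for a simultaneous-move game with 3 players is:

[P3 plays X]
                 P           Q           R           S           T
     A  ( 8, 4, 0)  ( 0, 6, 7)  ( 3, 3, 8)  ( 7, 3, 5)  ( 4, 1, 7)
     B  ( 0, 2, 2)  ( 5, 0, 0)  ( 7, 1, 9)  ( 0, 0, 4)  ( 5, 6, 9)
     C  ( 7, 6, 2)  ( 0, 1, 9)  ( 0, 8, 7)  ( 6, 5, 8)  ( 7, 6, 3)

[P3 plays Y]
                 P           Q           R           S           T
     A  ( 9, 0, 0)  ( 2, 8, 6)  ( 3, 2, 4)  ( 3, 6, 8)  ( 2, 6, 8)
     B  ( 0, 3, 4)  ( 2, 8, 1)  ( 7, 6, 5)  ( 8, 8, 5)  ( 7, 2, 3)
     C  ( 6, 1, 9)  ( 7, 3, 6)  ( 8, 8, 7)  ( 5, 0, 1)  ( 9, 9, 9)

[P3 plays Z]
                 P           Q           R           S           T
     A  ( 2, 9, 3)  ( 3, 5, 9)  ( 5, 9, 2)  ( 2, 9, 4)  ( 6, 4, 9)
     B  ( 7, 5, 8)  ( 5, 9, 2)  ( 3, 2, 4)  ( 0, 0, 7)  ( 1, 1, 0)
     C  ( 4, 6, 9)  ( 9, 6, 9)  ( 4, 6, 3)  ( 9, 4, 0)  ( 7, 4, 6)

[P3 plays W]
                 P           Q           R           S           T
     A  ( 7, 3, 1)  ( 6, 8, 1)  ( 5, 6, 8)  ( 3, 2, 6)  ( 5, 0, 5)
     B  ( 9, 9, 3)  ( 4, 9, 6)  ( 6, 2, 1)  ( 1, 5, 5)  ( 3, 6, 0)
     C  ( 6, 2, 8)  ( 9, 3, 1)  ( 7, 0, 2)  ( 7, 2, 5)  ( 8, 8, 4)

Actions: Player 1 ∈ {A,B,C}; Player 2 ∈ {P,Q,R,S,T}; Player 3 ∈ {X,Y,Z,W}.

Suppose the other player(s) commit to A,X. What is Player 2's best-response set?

P2 best: {Q}

u_2(P vs A,X) = 4
u_2(Q vs A,X) = 6
u_2(R vs A,X) = 3
u_2(S vs A,X) = 3
u_2(T vs A,X) = 1
max payoff 6 at {Q}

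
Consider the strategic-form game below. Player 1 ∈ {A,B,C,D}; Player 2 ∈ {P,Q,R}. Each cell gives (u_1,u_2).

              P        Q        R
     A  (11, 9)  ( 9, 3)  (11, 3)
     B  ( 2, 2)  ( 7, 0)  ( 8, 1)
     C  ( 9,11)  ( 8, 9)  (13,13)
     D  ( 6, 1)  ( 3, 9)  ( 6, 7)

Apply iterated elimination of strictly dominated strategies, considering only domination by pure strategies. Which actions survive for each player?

Remaining: P1:{A,C} P2:{P,R}

P1 drop B (A beats it: P:11>2 Q:9>7 R:11>8)
P1 drop D (A beats it: P:11>6 Q:9>3 R:11>6)
P2 drop Q (P beats it: A:9>3 C:11>9)
P1→{A,C} P2→{P,R}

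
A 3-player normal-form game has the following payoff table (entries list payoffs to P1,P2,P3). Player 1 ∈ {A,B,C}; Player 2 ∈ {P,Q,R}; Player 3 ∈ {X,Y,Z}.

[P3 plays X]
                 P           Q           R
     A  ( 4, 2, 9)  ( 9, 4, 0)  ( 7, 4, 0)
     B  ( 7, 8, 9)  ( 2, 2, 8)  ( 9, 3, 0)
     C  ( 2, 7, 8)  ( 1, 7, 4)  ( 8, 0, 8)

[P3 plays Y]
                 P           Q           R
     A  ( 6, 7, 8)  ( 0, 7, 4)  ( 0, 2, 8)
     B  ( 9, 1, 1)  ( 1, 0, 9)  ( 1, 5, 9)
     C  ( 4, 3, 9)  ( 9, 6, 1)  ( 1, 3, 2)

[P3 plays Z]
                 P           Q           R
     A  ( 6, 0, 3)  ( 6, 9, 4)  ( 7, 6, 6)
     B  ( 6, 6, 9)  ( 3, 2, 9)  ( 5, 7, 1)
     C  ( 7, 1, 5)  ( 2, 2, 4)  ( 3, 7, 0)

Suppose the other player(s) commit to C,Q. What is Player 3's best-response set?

u_3(X vs C,Q) = 4
u_3(Y vs C,Q) = 1
u_3(Z vs C,Q) = 4
max payoff 4 at {X,Z}

BR_3 = {X,Z}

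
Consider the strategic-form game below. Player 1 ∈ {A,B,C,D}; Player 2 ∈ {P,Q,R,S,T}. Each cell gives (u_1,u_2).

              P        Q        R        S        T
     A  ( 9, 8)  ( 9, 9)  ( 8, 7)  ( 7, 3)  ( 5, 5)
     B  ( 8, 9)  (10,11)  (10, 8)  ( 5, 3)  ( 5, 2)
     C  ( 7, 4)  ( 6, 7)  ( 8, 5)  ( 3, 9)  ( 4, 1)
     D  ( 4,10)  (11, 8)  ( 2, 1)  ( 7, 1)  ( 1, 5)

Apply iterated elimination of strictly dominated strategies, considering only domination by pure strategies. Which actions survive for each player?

P1 drop C (B beats it: P:8>7 Q:10>6 R:10>8 S:5>3 T:5>4)
P2 drop R (P beats it: A:8>7 B:9>8 D:10>1)
P2 drop S (P beats it: A:8>3 B:9>3 D:10>1)
P2 drop T (P beats it: A:8>5 B:9>2 D:10>5)
P1→{A,B,D} P2→{P,Q}

Survivors P1:{A,B,D} P2:{P,Q}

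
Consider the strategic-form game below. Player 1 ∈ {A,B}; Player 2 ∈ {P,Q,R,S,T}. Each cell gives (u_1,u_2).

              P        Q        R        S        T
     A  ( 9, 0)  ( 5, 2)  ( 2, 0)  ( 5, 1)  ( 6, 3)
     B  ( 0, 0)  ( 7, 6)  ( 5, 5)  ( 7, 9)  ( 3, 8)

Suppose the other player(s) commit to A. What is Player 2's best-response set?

argmax u_2 = {T}

u_2(P vs A) = 0
u_2(Q vs A) = 2
u_2(R vs A) = 0
u_2(S vs A) = 1
u_2(T vs A) = 3
max payoff 3 at {T}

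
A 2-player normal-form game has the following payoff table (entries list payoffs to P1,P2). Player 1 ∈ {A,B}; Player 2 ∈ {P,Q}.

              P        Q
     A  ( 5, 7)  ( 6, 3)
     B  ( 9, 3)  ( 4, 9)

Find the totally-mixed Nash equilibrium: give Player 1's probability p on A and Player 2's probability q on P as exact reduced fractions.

(p,q) = (3/5, 1/3)

P1 indiff ⇒ q·5+(1-q)·6 = q·9+(1-q)·4 ⇒ q(-4) = (1-q)(-2) ⇒ q = 1/3
P2 indiff ⇒ p·7+(1-p)·3 = p·3+(1-p)·9 ⇒ p(4) = (1-p)(6) ⇒ p = 3/5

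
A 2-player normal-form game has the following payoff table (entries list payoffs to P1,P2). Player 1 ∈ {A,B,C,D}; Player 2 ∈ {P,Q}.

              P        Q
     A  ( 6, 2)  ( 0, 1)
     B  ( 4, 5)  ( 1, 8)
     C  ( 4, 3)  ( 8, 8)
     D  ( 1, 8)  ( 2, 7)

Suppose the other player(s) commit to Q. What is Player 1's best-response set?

u_1(A vs Q) = 0
u_1(B vs Q) = 1
u_1(C vs Q) = 8
u_1(D vs Q) = 2
max payoff 8 at {C}

argmax u_1 = {C}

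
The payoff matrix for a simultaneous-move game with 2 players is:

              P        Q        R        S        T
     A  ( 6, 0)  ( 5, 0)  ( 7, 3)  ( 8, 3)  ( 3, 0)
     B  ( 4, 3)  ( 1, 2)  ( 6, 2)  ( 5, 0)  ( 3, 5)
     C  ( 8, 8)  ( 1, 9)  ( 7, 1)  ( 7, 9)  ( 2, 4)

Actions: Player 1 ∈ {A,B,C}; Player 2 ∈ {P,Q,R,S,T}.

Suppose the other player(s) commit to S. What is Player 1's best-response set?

u_1(A vs S) = 8
u_1(B vs S) = 5
u_1(C vs S) = 7
max payoff 8 at {A}

argmax u_1 = {A}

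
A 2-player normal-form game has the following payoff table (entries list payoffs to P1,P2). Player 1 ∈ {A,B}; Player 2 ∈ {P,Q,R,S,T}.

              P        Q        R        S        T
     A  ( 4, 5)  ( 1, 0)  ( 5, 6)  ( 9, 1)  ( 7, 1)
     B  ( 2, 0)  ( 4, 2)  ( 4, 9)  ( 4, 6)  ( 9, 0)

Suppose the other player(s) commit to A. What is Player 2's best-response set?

u_2(P vs A) = 5
u_2(Q vs A) = 0
u_2(R vs A) = 6
u_2(S vs A) = 1
u_2(T vs A) = 1
max payoff 6 at {R}

argmax u_2 = {R}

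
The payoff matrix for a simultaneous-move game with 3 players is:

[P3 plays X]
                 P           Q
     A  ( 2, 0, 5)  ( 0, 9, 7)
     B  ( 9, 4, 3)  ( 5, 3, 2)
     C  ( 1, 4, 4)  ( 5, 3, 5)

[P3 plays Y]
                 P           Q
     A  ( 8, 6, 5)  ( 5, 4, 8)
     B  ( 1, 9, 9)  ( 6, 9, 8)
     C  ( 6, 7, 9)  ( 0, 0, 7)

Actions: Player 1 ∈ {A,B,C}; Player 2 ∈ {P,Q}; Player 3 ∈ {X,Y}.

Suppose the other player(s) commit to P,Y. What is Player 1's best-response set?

BR_1 = {A}

u_1(A vs P,Y) = 8
u_1(B vs P,Y) = 1
u_1(C vs P,Y) = 6
max payoff 8 at {A}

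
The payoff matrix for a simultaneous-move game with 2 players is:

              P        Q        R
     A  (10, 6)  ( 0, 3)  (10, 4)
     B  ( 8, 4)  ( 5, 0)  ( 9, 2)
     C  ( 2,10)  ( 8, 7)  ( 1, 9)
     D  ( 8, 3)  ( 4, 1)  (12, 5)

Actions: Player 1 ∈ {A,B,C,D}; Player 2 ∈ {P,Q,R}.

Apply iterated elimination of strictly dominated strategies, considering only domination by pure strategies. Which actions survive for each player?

IESDS → P1:{A,D} P2:{P,R}

P2 drop Q (P beats it: A:6>3 B:4>0 C:10>7 D:3>1)
P1 drop B (A beats it: P:10>8 R:10>9)
P1 drop C (A beats it: P:10>2 R:10>1)
P1→{A,D} P2→{P,R}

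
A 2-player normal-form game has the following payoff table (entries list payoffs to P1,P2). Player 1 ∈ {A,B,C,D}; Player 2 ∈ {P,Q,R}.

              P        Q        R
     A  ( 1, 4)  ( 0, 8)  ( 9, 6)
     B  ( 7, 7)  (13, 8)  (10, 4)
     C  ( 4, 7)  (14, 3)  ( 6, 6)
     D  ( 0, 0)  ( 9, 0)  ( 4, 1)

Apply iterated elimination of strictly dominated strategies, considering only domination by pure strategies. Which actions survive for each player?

P1 drop A (B beats it: P:7>1 Q:13>0 R:10>9)
P1 drop D (B beats it: P:7>0 Q:13>9 R:10>4)
P2 drop R (P beats it: B:7>4 C:7>6)
P1→{B,C} P2→{P,Q}

Remaining: P1:{B,C} P2:{P,Q}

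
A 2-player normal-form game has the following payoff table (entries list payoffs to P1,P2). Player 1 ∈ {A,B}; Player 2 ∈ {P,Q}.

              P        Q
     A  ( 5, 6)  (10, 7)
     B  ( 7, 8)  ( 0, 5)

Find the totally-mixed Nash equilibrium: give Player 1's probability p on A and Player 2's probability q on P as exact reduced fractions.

P1 indiff ⇒ q·5+(1-q)·10 = q·7+(1-q)·0 ⇒ q(-2) = (1-q)(-10) ⇒ q = 5/6
P2 indiff ⇒ p·6+(1-p)·8 = p·7+(1-p)·5 ⇒ p(-1) = (1-p)(-3) ⇒ p = 3/4

p=3/4, q=5/6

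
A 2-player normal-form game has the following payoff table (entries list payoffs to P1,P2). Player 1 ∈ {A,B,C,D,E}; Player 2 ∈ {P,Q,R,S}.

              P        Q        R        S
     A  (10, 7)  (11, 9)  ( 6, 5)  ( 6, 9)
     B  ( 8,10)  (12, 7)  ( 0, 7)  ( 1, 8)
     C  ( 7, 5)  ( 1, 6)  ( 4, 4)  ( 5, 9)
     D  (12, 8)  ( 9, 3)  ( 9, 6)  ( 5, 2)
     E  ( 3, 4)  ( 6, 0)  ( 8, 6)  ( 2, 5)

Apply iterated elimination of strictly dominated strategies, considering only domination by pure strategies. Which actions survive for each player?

IESDS → P1:{A,B,D} P2:{P,Q,S}

P1 drop C (A beats it: P:10>7 Q:11>1 R:6>4 S:6>5)
P1 drop E (D beats it: P:12>3 Q:9>6 R:9>8 S:5>2)
P2 drop R (P beats it: A:7>5 B:10>7 D:8>6)
P1→{A,B,D} P2→{P,Q,S}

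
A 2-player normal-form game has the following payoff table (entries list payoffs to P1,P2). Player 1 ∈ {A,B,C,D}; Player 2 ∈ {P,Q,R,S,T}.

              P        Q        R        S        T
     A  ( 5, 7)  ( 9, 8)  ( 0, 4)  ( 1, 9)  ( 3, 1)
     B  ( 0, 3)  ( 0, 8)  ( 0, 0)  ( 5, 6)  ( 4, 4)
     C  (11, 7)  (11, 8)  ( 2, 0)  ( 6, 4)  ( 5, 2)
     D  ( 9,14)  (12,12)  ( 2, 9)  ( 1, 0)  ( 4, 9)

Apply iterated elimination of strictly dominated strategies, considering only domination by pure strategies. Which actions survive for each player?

IESDS → P1:{C,D} P2:{P,Q}

P1 drop A (C beats it: P:11>5 Q:11>9 R:2>0 S:6>1 T:5>3)
P1 drop B (C beats it: P:11>0 Q:11>0 R:2>0 S:6>5 T:5>4)
P2 drop R (P beats it: C:7>0 D:14>9)
P2 drop S (P beats it: C:7>4 D:14>0)
P2 drop T (P beats it: C:7>2 D:14>9)
P1→{C,D} P2→{P,Q}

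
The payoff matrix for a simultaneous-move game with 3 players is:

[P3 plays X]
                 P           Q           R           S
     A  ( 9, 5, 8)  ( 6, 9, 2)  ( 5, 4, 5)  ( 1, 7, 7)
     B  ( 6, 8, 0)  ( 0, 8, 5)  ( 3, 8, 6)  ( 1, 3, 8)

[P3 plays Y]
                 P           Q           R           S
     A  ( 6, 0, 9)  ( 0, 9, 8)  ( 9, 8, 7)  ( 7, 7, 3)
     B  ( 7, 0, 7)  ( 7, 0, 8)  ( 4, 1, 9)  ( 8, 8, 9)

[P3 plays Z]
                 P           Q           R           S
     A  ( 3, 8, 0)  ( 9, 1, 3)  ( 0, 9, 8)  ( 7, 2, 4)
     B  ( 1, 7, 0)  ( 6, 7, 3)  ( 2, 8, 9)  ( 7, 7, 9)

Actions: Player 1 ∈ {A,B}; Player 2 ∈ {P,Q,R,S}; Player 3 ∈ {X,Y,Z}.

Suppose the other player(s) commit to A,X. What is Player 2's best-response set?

u_2(P vs A,X) = 5
u_2(Q vs A,X) = 9
u_2(R vs A,X) = 4
u_2(S vs A,X) = 7
max payoff 9 at {Q}

argmax u_2 = {Q}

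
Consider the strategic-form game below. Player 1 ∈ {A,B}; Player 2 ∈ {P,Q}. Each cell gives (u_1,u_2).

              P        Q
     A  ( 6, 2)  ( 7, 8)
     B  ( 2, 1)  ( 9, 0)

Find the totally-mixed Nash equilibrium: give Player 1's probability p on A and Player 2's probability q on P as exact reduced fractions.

p=1/7, q=1/3

P1 indiff ⇒ q·6+(1-q)·7 = q·2+(1-q)·9 ⇒ q(4) = (1-q)(2) ⇒ q = 1/3
P2 indiff ⇒ p·2+(1-p)·1 = p·8+(1-p)·0 ⇒ p(-6) = (1-p)(-1) ⇒ p = 1/7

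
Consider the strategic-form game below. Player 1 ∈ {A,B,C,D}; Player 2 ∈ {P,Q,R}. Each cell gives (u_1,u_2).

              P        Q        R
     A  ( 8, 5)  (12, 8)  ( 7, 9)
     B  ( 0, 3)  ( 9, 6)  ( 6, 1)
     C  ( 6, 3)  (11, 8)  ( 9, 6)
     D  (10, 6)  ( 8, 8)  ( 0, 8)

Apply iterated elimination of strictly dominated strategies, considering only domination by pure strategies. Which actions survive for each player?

P1 drop B (A beats it: P:8>0 Q:12>9 R:7>6)
P2 drop P (Q beats it: A:8>5 C:8>3 D:8>6)
P1 drop D (A beats it: Q:12>8 R:7>0)
P1→{A,C} P2→{Q,R}

IESDS → P1:{A,C} P2:{Q,R}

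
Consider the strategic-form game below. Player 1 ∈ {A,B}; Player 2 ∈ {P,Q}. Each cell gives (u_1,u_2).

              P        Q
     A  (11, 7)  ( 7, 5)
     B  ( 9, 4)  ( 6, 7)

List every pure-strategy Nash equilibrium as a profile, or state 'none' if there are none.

NE set: (A,P)

(A,P): NE
(A,Q): not NE [P2→P gives 7>5]
(B,P): not NE [P1→A gives 11>9; P2→Q gives 7>4]
(B,Q): not NE [P1→A gives 7>6]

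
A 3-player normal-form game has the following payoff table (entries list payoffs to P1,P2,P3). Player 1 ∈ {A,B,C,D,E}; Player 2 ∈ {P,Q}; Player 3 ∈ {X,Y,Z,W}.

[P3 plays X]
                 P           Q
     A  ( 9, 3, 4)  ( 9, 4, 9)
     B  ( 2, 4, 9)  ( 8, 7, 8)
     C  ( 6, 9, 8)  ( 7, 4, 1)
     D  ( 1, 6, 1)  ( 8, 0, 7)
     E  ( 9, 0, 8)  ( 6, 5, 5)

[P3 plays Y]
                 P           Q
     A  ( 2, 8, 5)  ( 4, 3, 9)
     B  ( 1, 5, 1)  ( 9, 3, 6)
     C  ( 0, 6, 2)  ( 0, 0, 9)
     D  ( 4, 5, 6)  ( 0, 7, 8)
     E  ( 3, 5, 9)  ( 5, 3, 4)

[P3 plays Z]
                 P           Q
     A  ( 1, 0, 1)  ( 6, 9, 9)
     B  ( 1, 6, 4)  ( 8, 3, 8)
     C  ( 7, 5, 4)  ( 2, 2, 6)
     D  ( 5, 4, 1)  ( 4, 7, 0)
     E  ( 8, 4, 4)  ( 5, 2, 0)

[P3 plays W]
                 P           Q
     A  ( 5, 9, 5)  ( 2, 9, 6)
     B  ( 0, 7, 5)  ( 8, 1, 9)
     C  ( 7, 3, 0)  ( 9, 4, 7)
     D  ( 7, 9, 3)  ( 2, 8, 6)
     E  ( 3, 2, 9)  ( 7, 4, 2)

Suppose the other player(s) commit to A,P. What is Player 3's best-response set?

u_3(X vs A,P) = 4
u_3(Y vs A,P) = 5
u_3(Z vs A,P) = 1
u_3(W vs A,P) = 5
max payoff 5 at {Y,W}

P3 best: {Y,W}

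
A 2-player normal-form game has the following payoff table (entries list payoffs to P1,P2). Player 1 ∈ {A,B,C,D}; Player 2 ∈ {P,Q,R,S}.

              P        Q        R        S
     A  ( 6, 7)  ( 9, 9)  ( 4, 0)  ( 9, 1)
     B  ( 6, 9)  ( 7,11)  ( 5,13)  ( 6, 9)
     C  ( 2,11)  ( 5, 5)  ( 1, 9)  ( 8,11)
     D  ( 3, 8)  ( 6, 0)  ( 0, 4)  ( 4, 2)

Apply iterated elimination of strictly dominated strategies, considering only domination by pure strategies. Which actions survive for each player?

P1 drop C (A beats it: P:6>2 Q:9>5 R:4>1 S:9>8)
P1 drop D (A beats it: P:6>3 Q:9>6 R:4>0 S:9>4)
P2 drop P (Q beats it: A:9>7 B:11>9)
P2 drop S (Q beats it: A:9>1 B:11>9)
P1→{A,B} P2→{Q,R}

IESDS → P1:{A,B} P2:{Q,R}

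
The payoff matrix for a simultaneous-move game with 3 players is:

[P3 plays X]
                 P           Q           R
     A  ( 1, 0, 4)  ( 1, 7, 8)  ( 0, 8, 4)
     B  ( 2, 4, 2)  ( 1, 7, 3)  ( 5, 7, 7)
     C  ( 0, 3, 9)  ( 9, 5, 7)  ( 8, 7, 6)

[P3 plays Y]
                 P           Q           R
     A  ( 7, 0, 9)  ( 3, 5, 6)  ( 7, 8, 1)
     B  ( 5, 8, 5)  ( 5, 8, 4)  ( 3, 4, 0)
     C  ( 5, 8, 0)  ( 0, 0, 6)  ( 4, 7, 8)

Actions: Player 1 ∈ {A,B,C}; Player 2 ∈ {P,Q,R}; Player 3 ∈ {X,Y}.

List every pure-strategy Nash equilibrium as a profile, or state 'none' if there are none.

Nash profiles: (B,Q,Y)

(A,P,X): not NE [P1→B gives 2>1; P2→R gives 8>0; P3→Y gives 9>4]
(A,P,Y): not NE [P2→R gives 8>0]
(A,Q,X): not NE [P1→C gives 9>1; P2→R gives 8>7]
(A,Q,Y): not NE [P1→B gives 5>3; P2→R gives 8>5; P3→X gives 8>6]
(A,R,X): not NE [P1→C gives 8>0]
(A,R,Y): not NE [P3→X gives 4>1]
(B,P,X): not NE [P2→R gives 7>4; P3→Y gives 5>2]
(B,P,Y): not NE [P1→A gives 7>5]
(B,Q,X): not NE [P1→C gives 9>1; P3→Y gives 4>3]
(B,Q,Y): NE
(B,R,X): not NE [P1→C gives 8>5]
(B,R,Y): not NE [P1→A gives 7>3; P2→Q gives 8>4; P3→X gives 7>0]
(C,P,X): not NE [P1→B gives 2>0; P2→R gives 7>3]
(C,P,Y): not NE [P1→A gives 7>5; P3→X gives 9>0]
(C,Q,X): not NE [P2→R gives 7>5]
(C,Q,Y): not NE [P1→B gives 5>0; P2→P gives 8>0; P3→X gives 7>6]
(C,R,X): not NE [P3→Y gives 8>6]
(C,R,Y): not NE [P1→A gives 7>4; P2→P gives 8>7]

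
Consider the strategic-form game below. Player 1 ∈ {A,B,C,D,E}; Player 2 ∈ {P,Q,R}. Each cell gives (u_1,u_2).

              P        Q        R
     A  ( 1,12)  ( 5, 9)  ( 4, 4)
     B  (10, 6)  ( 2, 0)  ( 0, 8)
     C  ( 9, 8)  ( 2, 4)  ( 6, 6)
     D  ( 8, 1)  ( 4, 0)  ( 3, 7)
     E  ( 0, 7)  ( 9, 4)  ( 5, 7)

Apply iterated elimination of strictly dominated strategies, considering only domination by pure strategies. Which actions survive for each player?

P2 drop Q (P beats it: A:12>9 B:6>0 C:8>4 D:1>0 E:7>4)
P1 drop A (C beats it: P:9>1 R:6>4)
P1 drop D (C beats it: P:9>8 R:6>3)
P1 drop E (C beats it: P:9>0 R:6>5)
P1→{B,C} P2→{P,R}

Survivors P1:{B,C} P2:{P,R}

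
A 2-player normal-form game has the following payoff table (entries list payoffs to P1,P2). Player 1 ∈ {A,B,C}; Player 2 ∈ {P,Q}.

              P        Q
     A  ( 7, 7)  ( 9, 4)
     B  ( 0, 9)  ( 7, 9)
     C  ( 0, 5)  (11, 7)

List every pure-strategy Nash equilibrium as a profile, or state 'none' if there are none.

NE set: (A,P), (C,Q)

(A,P): NE
(A,Q): not NE [P1→C gives 11>9; P2→P gives 7>4]
(B,P): not NE [P1→A gives 7>0]
(B,Q): not NE [P1→C gives 11>7]
(C,P): not NE [P1→A gives 7>0; P2→Q gives 7>5]
(C,Q): NE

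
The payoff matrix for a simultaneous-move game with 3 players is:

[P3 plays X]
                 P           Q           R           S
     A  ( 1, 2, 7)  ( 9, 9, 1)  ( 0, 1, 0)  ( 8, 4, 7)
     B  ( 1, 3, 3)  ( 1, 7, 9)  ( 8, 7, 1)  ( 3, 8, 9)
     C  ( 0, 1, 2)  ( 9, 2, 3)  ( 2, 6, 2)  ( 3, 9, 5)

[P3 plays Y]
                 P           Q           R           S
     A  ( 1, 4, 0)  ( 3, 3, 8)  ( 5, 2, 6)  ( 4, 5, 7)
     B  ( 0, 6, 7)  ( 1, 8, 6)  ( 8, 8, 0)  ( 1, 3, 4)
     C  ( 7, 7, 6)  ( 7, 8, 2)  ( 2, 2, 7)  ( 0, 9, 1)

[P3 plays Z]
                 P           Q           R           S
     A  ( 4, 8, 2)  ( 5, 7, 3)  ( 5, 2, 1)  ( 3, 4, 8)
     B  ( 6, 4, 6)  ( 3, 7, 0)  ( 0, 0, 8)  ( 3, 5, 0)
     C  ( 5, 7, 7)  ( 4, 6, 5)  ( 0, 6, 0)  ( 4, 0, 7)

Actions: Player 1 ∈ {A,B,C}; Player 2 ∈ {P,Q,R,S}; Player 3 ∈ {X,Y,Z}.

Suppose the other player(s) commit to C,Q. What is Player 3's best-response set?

P3 best: {Z}

u_3(X vs C,Q) = 3
u_3(Y vs C,Q) = 2
u_3(Z vs C,Q) = 5
max payoff 5 at {Z}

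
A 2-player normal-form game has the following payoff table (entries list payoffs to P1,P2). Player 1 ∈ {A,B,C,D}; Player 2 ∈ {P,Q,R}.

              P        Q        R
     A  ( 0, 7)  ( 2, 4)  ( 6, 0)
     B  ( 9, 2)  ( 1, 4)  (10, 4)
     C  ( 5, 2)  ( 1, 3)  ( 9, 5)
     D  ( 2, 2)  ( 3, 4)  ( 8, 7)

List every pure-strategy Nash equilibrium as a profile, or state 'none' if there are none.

(A,P): not NE [P1→B gives 9>0]
(A,Q): not NE [P1→D gives 3>2; P2→P gives 7>4]
(A,R): not NE [P1→B gives 10>6; P2→P gives 7>0]
(B,P): not NE [P2→R gives 4>2]
(B,Q): not NE [P1→D gives 3>1]
(B,R): NE
(C,P): not NE [P1→B gives 9>5; P2→R gives 5>2]
(C,Q): not NE [P1→D gives 3>1; P2→R gives 5>3]
(C,R): not NE [P1→B gives 10>9]
(D,P): not NE [P1→B gives 9>2; P2→R gives 7>2]
(D,Q): not NE [P2→R gives 7>4]
(D,R): not NE [P1→B gives 10>8]

NE set: (B,R)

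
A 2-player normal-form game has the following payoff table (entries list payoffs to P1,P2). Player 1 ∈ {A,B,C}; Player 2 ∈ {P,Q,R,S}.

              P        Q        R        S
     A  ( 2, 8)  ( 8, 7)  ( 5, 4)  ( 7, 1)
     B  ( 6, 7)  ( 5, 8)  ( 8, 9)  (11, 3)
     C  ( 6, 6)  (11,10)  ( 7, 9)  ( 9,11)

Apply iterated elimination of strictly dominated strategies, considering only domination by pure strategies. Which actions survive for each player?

P1 drop A (C beats it: P:6>2 Q:11>8 R:7>5 S:9>7)
P2 drop P (Q beats it: B:8>7 C:10>6)
P1→{B,C} P2→{Q,R,S}

Survivors P1:{B,C} P2:{Q,R,S}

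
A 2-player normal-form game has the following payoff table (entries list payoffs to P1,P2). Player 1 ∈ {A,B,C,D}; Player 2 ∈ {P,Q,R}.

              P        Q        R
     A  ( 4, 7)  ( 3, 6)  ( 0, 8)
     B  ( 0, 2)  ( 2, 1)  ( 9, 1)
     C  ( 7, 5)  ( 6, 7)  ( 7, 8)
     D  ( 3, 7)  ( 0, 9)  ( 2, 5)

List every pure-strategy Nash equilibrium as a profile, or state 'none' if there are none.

(A,P): not NE [P1→C gives 7>4; P2→R gives 8>7]
(A,Q): not NE [P1→C gives 6>3; P2→R gives 8>6]
(A,R): not NE [P1→B gives 9>0]
(B,P): not NE [P1→C gives 7>0]
(B,Q): not NE [P1→C gives 6>2; P2→P gives 2>1]
(B,R): not NE [P2→P gives 2>1]
(C,P): not NE [P2→R gives 8>5]
(C,Q): not NE [P2→R gives 8>7]
(C,R): not NE [P1→B gives 9>7]
(D,P): not NE [P1→C gives 7>3; P2→Q gives 9>7]
(D,Q): not NE [P1→C gives 6>0]
(D,R): not NE [P1→B gives 9>2; P2→Q gives 9>5]

No pure NE.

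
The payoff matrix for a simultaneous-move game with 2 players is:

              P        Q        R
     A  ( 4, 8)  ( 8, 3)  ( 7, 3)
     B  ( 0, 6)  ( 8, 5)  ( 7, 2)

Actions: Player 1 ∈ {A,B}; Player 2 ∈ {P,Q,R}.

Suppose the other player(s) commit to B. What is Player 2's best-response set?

u_2(P vs B) = 6
u_2(Q vs B) = 5
u_2(R vs B) = 2
max payoff 6 at {P}

BR_2 = {P}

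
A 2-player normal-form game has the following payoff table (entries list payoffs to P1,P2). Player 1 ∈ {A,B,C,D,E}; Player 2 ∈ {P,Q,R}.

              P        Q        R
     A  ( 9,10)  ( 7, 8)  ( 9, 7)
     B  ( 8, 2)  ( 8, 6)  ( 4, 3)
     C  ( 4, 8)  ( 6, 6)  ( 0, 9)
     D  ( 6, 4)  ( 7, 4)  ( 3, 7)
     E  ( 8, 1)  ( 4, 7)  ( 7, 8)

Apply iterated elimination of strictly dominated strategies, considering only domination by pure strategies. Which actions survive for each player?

Remaining: P1:{A,B} P2:{P,Q}

P1 drop C (A beats it: P:9>4 Q:7>6 R:9>0)
P1 drop D (B beats it: P:8>6 Q:8>7 R:4>3)
P1 drop E (A beats it: P:9>8 Q:7>4 R:9>7)
P2 drop R (Q beats it: A:8>7 B:6>3)
P1→{A,B} P2→{P,Q}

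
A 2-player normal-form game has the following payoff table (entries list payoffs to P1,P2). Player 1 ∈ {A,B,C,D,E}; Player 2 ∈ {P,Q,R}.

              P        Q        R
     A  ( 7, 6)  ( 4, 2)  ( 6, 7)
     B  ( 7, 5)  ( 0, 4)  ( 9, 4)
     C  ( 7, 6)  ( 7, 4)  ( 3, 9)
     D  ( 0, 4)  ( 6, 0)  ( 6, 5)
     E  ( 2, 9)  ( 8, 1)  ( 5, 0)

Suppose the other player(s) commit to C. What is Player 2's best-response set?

BR_2 = {R}

u_2(P vs C) = 6
u_2(Q vs C) = 4
u_2(R vs C) = 9
max payoff 9 at {R}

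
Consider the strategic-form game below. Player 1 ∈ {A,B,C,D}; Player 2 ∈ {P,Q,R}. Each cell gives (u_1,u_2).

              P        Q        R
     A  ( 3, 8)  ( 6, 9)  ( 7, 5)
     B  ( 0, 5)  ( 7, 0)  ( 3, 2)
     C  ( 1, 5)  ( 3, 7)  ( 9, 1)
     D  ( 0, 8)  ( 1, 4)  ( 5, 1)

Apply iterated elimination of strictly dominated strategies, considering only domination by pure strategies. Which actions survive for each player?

Remaining: P1:{A,B} P2:{P,Q}

P1 drop D (A beats it: P:3>0 Q:6>1 R:7>5)
P2 drop R (P beats it: A:8>5 B:5>2 C:5>1)
P1 drop C (A beats it: P:3>1 Q:6>3)
P1→{A,B} P2→{P,Q}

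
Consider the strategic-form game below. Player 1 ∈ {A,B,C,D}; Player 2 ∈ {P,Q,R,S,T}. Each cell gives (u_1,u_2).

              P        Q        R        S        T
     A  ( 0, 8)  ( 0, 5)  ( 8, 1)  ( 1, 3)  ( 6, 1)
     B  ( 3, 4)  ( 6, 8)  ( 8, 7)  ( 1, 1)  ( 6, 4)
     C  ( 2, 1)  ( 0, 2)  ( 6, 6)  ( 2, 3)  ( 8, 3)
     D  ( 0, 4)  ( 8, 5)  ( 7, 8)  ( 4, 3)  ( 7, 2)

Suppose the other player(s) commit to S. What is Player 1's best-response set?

P1 best: {D}

u_1(A vs S) = 1
u_1(B vs S) = 1
u_1(C vs S) = 2
u_1(D vs S) = 4
max payoff 4 at {D}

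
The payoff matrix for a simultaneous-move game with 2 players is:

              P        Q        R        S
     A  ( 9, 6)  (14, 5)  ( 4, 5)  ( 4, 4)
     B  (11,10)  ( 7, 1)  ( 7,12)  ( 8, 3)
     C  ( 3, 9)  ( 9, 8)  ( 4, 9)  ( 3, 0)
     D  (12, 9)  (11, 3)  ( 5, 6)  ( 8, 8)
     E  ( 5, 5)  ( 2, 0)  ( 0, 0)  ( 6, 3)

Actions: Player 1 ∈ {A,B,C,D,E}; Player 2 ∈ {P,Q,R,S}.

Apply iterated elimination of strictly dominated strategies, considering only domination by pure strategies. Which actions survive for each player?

Remaining: P1:{B,D} P2:{P,R}

P1 drop C (D beats it: P:12>3 Q:11>9 R:5>4 S:8>3)
P1 drop E (B beats it: P:11>5 Q:7>2 R:7>0 S:8>6)
P2 drop Q (P beats it: A:6>5 B:10>1 D:9>3)
P1 drop A (B beats it: P:11>9 R:7>4 S:8>4)
P2 drop S (P beats it: B:10>3 D:9>8)
P1→{B,D} P2→{P,R}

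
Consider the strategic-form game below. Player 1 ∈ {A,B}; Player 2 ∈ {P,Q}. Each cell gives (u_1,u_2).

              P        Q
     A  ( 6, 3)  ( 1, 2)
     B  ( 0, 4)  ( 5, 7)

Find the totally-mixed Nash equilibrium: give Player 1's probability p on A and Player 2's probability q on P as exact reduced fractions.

P1 mixes 3/4 on A; P2 mixes 2/5 on P

P1 indiff ⇒ q·6+(1-q)·1 = q·0+(1-q)·5 ⇒ q(6) = (1-q)(4) ⇒ q = 2/5
P2 indiff ⇒ p·3+(1-p)·4 = p·2+(1-p)·7 ⇒ p(1) = (1-p)(3) ⇒ p = 3/4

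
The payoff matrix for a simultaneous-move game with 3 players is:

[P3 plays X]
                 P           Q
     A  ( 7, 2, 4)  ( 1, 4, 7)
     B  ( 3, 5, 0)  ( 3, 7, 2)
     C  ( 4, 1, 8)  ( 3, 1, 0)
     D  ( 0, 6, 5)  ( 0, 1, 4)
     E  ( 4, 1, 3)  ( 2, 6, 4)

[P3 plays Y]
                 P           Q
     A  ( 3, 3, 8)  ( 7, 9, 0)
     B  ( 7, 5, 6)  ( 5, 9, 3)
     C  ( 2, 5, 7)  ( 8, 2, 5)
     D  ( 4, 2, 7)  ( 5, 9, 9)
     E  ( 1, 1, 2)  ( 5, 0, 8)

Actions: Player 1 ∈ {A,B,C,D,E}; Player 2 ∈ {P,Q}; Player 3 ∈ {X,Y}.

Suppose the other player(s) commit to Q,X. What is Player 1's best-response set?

u_1(A vs Q,X) = 1
u_1(B vs Q,X) = 3
u_1(C vs Q,X) = 3
u_1(D vs Q,X) = 0
u_1(E vs Q,X) = 2
max payoff 3 at {B,C}

P1 best: {B,C}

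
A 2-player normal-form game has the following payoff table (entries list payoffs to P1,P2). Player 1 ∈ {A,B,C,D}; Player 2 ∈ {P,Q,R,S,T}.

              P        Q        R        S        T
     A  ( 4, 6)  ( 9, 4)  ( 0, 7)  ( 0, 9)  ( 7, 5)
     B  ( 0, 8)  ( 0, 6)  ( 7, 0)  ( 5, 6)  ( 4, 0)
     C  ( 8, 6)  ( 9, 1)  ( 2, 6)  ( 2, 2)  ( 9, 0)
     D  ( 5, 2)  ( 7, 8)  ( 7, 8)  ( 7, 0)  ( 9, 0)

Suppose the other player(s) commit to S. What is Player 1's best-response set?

u_1(A vs S) = 0
u_1(B vs S) = 5
u_1(C vs S) = 2
u_1(D vs S) = 7
max payoff 7 at {D}

P1 best: {D}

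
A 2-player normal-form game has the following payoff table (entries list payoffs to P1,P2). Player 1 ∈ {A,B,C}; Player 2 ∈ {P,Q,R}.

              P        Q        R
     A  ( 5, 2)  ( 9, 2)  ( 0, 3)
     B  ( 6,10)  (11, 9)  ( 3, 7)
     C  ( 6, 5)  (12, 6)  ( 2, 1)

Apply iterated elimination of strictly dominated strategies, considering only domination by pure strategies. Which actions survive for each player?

IESDS → P1:{B,C} P2:{P,Q}

P1 drop A (B beats it: P:6>5 Q:11>9 R:3>0)
P2 drop R (P beats it: B:10>7 C:5>1)
P1→{B,C} P2→{P,Q}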